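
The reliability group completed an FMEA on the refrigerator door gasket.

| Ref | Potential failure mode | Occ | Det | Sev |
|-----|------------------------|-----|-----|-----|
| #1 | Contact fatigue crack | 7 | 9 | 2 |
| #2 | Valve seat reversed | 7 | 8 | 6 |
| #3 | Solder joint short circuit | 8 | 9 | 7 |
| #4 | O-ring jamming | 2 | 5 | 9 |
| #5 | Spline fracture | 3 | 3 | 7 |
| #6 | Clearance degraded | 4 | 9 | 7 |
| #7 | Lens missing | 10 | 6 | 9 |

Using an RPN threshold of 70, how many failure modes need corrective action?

6

RPN = Severity × Occurrence × Detection:
  #1: 2 × 7 × 9 = 126
  #2: 6 × 7 × 8 = 336
  #3: 7 × 8 × 9 = 504
  #4: 9 × 2 × 5 = 90
  #5: 7 × 3 × 3 = 63
  #6: 7 × 4 × 9 = 252
  #7: 9 × 10 × 6 = 540
Modes with RPN ≥ 70: #1 (126), #2 (336), #3 (504), #4 (90), #6 (252), #7 (540) → 6.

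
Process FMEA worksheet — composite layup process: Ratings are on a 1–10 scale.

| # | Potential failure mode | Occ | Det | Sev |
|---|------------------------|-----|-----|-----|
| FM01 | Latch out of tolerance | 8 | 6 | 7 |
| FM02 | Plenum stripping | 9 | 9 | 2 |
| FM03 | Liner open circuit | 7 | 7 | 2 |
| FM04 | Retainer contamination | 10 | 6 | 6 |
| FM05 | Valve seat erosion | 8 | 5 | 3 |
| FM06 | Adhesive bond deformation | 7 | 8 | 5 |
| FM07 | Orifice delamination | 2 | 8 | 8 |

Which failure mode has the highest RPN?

FM04

RPN = Severity × Occurrence × Detection:
  FM01: 7 × 8 × 6 = 336
  FM02: 2 × 9 × 9 = 162
  FM03: 2 × 7 × 7 = 98
  FM04: 6 × 10 × 6 = 360
  FM05: 3 × 8 × 5 = 120
  FM06: 5 × 7 × 8 = 280
  FM07: 8 × 2 × 8 = 128
Highest RPN is 360 → FM04.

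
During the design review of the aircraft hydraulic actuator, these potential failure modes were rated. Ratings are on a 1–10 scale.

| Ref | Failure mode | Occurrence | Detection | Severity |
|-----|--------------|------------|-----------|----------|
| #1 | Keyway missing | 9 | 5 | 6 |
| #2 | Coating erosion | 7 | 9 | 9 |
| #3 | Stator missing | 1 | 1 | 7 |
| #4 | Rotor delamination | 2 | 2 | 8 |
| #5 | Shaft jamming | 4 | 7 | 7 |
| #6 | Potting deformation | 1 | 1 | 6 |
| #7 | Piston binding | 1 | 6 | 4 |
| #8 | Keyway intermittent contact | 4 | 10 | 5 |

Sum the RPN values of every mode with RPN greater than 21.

RPN = Severity × Occurrence × Detection:
  #1: 6 × 9 × 5 = 270
  #2: 9 × 7 × 9 = 567
  #3: 7 × 1 × 1 = 7
  #4: 8 × 2 × 2 = 32
  #5: 7 × 4 × 7 = 196
  #6: 6 × 1 × 1 = 6
  #7: 4 × 1 × 6 = 24
  #8: 5 × 4 × 10 = 200
RPN > 21: #1 (270), #2 (567), #4 (32), #5 (196), #7 (24), #8 (200).
Sum: 270 + 567 + 32 + 196 + 24 + 200 = 1289.

1289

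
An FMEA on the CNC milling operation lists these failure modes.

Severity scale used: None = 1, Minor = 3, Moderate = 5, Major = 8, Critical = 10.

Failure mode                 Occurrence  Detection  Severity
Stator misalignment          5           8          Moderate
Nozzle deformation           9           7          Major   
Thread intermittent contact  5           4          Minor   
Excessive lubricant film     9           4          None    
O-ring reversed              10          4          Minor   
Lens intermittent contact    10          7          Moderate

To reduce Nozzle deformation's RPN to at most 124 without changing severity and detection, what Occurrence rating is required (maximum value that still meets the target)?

Nozzle deformation: S=8, O=9, D=7 → current RPN = 504.
Fixed product = 56. Need 56 × O ≤ 124, so O ≤ 124/56 = 2.21.
Maximum integer Occurrence rating = 2 (gives RPN 112; O=3 would give 168 > 124).

2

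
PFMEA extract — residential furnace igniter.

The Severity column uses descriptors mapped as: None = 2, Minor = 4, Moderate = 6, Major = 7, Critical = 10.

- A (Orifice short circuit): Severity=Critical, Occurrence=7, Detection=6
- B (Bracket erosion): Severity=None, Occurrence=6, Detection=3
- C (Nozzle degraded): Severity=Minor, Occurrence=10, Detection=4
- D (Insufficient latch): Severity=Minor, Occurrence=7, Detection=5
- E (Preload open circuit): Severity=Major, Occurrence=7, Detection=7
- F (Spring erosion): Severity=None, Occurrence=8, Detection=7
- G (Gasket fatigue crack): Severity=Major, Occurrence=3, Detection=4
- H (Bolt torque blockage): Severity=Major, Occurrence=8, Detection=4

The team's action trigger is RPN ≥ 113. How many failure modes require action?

5

RPN = Severity × Occurrence × Detection:
  A: 10 × 7 × 6 = 420
  B: 2 × 6 × 3 = 36
  C: 4 × 10 × 4 = 160
  D: 4 × 7 × 5 = 140
  E: 7 × 7 × 7 = 343
  F: 2 × 8 × 7 = 112
  G: 7 × 3 × 4 = 84
  H: 7 × 8 × 4 = 224
Modes with RPN ≥ 113: A (420), C (160), D (140), E (343), H (224) → 5.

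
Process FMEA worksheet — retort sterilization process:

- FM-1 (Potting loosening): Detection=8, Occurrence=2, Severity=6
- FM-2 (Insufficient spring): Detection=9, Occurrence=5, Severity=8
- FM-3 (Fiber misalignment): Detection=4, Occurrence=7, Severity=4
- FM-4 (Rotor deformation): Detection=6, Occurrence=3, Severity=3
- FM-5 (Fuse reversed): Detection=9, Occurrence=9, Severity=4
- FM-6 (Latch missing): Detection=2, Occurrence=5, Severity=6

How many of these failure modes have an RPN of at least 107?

3

RPN = Severity × Occurrence × Detection:
  FM-1: 6 × 2 × 8 = 96
  FM-2: 8 × 5 × 9 = 360
  FM-3: 4 × 7 × 4 = 112
  FM-4: 3 × 3 × 6 = 54
  FM-5: 4 × 9 × 9 = 324
  FM-6: 6 × 5 × 2 = 60
Modes with RPN ≥ 107: FM-2 (360), FM-3 (112), FM-5 (324) → 3.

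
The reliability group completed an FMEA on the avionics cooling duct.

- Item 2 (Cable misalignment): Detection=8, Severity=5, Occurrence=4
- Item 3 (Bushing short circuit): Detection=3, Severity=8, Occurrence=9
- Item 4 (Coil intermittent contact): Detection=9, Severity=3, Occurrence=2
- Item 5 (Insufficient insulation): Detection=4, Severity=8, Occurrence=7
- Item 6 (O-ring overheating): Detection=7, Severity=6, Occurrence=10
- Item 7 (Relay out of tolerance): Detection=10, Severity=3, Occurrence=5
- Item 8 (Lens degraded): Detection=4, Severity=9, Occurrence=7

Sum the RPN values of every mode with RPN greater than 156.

RPN = Severity × Occurrence × Detection:
  Item 2: 5 × 4 × 8 = 160
  Item 3: 8 × 9 × 3 = 216
  Item 4: 3 × 2 × 9 = 54
  Item 5: 8 × 7 × 4 = 224
  Item 6: 6 × 10 × 7 = 420
  Item 7: 3 × 5 × 10 = 150
  Item 8: 9 × 7 × 4 = 252
RPN > 156: Item 2 (160), Item 3 (216), Item 5 (224), Item 6 (420), Item 8 (252).
Sum: 160 + 216 + 224 + 420 + 252 = 1272.

1272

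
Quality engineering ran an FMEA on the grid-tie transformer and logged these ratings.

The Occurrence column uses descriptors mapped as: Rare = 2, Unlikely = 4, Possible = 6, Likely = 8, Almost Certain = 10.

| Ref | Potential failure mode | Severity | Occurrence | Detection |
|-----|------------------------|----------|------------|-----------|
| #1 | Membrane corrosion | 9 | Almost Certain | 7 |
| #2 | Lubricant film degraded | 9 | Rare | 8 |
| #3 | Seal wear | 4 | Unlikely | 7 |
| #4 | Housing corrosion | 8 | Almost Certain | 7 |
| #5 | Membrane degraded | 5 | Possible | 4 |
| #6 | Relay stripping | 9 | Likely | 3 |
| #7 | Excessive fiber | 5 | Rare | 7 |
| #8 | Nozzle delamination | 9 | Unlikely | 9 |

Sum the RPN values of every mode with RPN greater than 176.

1730

RPN = Severity × Occurrence × Detection:
  #1: 9 × 10 × 7 = 630
  #2: 9 × 2 × 8 = 144
  #3: 4 × 4 × 7 = 112
  #4: 8 × 10 × 7 = 560
  #5: 5 × 6 × 4 = 120
  #6: 9 × 8 × 3 = 216
  #7: 5 × 2 × 7 = 70
  #8: 9 × 4 × 9 = 324
RPN > 176: #1 (630), #4 (560), #6 (216), #8 (324).
Sum: 630 + 560 + 216 + 324 = 1730.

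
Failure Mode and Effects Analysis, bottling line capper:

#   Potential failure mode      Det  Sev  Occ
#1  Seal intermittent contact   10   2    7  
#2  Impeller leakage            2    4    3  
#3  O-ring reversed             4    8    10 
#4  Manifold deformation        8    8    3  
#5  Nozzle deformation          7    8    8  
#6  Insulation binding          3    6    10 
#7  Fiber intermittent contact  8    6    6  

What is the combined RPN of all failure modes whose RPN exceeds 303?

RPN = Severity × Occurrence × Detection:
  #1: 2 × 7 × 10 = 140
  #2: 4 × 3 × 2 = 24
  #3: 8 × 10 × 4 = 320
  #4: 8 × 3 × 8 = 192
  #5: 8 × 8 × 7 = 448
  #6: 6 × 10 × 3 = 180
  #7: 6 × 6 × 8 = 288
RPN > 303: #3 (320), #5 (448).
Sum: 320 + 448 = 768.

768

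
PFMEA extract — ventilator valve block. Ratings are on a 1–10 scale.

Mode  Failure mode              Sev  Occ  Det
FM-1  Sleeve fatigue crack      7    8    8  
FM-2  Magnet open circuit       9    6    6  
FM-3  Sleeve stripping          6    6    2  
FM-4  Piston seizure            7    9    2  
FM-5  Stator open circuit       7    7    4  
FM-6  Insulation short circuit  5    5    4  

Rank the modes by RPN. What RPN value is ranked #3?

RPN = Severity × Occurrence × Detection:
  FM-1: 7 × 8 × 8 = 448
  FM-2: 9 × 6 × 6 = 324
  FM-3: 6 × 6 × 2 = 72
  FM-4: 7 × 9 × 2 = 126
  FM-5: 7 × 7 × 4 = 196
  FM-6: 5 × 5 × 4 = 100
Sorted descending: 448, 324, 196, 126, 100, 72.
The third-highest RPN is 196 (FM-5).

196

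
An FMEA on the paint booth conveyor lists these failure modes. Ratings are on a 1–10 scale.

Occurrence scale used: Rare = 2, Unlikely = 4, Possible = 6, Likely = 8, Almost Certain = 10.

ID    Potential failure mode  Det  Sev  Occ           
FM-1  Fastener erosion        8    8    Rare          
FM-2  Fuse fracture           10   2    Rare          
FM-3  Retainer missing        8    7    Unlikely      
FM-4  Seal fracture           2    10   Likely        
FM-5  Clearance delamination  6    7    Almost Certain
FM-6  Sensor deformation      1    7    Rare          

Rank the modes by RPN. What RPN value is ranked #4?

128

RPN = Severity × Occurrence × Detection:
  FM-1: 8 × 2 × 8 = 128
  FM-2: 2 × 2 × 10 = 40
  FM-3: 7 × 4 × 8 = 224
  FM-4: 10 × 8 × 2 = 160
  FM-5: 7 × 10 × 6 = 420
  FM-6: 7 × 2 × 1 = 14
Sorted descending: 420, 224, 160, 128, 40, 14.
The fourth-highest RPN is 128 (FM-1).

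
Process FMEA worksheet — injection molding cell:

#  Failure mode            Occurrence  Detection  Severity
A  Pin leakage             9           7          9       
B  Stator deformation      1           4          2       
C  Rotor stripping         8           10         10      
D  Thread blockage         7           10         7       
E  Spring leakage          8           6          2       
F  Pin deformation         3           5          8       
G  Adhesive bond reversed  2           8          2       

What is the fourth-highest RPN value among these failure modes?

RPN = Severity × Occurrence × Detection:
  A: 9 × 9 × 7 = 567
  B: 2 × 1 × 4 = 8
  C: 10 × 8 × 10 = 800
  D: 7 × 7 × 10 = 490
  E: 2 × 8 × 6 = 96
  F: 8 × 3 × 5 = 120
  G: 2 × 2 × 8 = 32
Sorted descending: 800, 567, 490, 120, 96, 32, 8.
The fourth-highest RPN is 120 (F).

120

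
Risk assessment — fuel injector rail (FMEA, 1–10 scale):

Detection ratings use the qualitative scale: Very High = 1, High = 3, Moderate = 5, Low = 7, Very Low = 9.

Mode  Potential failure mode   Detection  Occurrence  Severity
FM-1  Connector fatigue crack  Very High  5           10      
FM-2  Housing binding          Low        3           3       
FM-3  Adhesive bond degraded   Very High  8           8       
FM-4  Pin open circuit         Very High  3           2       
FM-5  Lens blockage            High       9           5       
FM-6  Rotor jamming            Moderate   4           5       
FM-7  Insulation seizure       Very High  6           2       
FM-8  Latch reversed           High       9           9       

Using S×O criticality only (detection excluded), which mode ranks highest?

Criticality = Severity × Occurrence:
  FM-1: 10 × 5 = 50
  FM-2: 3 × 3 = 9
  FM-3: 8 × 8 = 64
  FM-4: 2 × 3 = 6
  FM-5: 5 × 9 = 45
  FM-6: 5 × 4 = 20
  FM-7: 2 × 6 = 12
  FM-8: 9 × 9 = 81
Highest criticality is 81 → FM-8.

FM-8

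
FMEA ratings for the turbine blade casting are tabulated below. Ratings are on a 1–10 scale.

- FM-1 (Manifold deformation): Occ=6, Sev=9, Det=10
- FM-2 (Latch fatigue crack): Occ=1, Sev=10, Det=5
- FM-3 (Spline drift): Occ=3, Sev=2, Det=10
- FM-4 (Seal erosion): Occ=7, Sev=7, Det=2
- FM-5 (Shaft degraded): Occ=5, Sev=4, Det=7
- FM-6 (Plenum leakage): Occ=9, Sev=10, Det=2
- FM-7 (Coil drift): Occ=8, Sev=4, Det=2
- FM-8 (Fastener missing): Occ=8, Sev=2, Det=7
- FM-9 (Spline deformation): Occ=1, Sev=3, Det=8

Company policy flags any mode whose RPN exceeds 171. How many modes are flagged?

2

RPN = Severity × Occurrence × Detection:
  FM-1: 9 × 6 × 10 = 540
  FM-2: 10 × 1 × 5 = 50
  FM-3: 2 × 3 × 10 = 60
  FM-4: 7 × 7 × 2 = 98
  FM-5: 4 × 5 × 7 = 140
  FM-6: 10 × 9 × 2 = 180
  FM-7: 4 × 8 × 2 = 64
  FM-8: 2 × 8 × 7 = 112
  FM-9: 3 × 1 × 8 = 24
Modes with RPN > 171: FM-1 (540), FM-6 (180) → 2.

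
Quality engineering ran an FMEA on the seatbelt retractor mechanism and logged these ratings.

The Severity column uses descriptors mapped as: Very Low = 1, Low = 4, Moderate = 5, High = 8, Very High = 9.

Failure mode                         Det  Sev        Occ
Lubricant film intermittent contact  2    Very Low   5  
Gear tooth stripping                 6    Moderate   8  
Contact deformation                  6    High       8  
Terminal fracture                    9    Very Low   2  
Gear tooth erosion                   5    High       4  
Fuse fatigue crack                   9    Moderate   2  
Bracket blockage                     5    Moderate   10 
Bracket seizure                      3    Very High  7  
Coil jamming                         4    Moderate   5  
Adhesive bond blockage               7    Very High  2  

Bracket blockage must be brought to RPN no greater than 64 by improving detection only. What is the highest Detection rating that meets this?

Bracket blockage: S=5, O=10, D=5 → current RPN = 250.
Fixed product = 50. Need 50 × D ≤ 64, so D ≤ 64/50 = 1.28.
Maximum integer Detection rating = 1 (gives RPN 50; D=2 would give 100 > 64).

1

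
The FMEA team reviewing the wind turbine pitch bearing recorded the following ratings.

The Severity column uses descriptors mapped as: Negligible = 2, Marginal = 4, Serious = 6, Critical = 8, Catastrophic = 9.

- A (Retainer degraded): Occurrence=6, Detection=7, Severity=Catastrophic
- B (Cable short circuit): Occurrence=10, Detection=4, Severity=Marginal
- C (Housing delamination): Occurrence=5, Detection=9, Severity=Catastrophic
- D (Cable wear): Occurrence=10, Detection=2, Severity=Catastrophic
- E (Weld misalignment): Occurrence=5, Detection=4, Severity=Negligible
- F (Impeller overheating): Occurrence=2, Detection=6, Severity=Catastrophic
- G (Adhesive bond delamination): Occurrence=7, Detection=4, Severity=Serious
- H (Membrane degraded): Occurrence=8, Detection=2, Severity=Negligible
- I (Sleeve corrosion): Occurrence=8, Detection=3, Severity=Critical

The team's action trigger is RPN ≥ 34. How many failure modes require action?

8

RPN = Severity × Occurrence × Detection:
  A: 9 × 6 × 7 = 378
  B: 4 × 10 × 4 = 160
  C: 9 × 5 × 9 = 405
  D: 9 × 10 × 2 = 180
  E: 2 × 5 × 4 = 40
  F: 9 × 2 × 6 = 108
  G: 6 × 7 × 4 = 168
  H: 2 × 8 × 2 = 32
  I: 8 × 8 × 3 = 192
Modes with RPN ≥ 34: A (378), B (160), C (405), D (180), E (40), F (108), G (168), I (192) → 8.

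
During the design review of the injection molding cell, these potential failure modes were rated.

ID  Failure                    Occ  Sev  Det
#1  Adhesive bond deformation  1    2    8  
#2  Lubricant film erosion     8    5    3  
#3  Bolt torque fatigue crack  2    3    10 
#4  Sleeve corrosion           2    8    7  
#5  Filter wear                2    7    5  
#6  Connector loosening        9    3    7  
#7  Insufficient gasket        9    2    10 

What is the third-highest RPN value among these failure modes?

120

RPN = Severity × Occurrence × Detection:
  #1: 2 × 1 × 8 = 16
  #2: 5 × 8 × 3 = 120
  #3: 3 × 2 × 10 = 60
  #4: 8 × 2 × 7 = 112
  #5: 7 × 2 × 5 = 70
  #6: 3 × 9 × 7 = 189
  #7: 2 × 9 × 10 = 180
Sorted descending: 189, 180, 120, 112, 70, 60, 16.
The third-highest RPN is 120 (#2).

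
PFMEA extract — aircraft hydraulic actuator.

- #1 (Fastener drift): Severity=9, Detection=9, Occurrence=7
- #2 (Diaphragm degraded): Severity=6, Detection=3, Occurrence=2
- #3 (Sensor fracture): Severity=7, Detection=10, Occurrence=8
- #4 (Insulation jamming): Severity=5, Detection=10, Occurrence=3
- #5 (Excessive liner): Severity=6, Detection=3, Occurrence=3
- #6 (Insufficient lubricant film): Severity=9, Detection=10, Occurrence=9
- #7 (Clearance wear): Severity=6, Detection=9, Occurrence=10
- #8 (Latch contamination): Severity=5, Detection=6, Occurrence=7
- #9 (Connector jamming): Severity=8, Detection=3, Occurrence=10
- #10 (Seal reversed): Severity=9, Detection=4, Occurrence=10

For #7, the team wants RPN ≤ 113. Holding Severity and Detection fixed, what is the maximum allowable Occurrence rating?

#7: S=6, O=10, D=9 → current RPN = 540.
Fixed product = 54. Need 54 × O ≤ 113, so O ≤ 113/54 = 2.09.
Maximum integer Occurrence rating = 2 (gives RPN 108; O=3 would give 162 > 113).

2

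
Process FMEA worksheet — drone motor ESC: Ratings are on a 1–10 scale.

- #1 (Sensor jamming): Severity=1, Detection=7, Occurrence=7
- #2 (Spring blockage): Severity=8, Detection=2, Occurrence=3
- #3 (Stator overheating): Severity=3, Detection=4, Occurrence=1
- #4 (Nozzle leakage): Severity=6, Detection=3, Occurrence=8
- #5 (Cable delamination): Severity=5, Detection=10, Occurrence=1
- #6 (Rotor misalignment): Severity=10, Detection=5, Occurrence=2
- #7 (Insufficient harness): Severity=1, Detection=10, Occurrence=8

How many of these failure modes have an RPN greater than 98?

2

RPN = Severity × Occurrence × Detection:
  #1: 1 × 7 × 7 = 49
  #2: 8 × 3 × 2 = 48
  #3: 3 × 1 × 4 = 12
  #4: 6 × 8 × 3 = 144
  #5: 5 × 1 × 10 = 50
  #6: 10 × 2 × 5 = 100
  #7: 1 × 8 × 10 = 80
Modes with RPN > 98: #4 (144), #6 (100) → 2.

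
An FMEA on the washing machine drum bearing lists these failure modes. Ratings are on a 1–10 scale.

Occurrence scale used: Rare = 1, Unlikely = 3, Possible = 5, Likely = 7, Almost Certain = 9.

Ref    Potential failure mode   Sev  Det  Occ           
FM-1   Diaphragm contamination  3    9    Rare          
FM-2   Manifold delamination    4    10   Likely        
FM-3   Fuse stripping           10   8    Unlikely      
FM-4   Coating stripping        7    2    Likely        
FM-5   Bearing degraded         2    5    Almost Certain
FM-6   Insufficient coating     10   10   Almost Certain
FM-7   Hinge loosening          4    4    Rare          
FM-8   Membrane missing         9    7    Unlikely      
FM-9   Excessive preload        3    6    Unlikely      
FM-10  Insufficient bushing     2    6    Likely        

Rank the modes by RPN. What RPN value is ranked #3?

RPN = Severity × Occurrence × Detection:
  FM-1: 3 × 1 × 9 = 27
  FM-2: 4 × 7 × 10 = 280
  FM-3: 10 × 3 × 8 = 240
  FM-4: 7 × 7 × 2 = 98
  FM-5: 2 × 9 × 5 = 90
  FM-6: 10 × 9 × 10 = 900
  FM-7: 4 × 1 × 4 = 16
  FM-8: 9 × 3 × 7 = 189
  FM-9: 3 × 3 × 6 = 54
  FM-10: 2 × 7 × 6 = 84
Sorted descending: 900, 280, 240, 189, 98, 90, 84, 54, 27, 16.
The third-highest RPN is 240 (FM-3).

240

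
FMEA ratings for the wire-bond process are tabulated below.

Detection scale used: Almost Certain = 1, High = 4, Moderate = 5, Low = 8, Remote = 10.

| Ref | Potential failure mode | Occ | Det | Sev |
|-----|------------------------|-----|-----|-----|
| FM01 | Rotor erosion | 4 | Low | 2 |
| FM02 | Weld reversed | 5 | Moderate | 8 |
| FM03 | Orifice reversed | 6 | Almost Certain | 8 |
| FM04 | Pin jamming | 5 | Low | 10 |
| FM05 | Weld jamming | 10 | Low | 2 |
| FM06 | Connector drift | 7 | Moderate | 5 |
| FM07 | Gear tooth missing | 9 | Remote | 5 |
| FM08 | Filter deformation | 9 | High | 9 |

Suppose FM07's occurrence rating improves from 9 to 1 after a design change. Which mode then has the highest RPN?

RPN = Severity × Occurrence × Detection:
  FM01: 2 × 4 × 8 = 64
  FM02: 8 × 5 × 5 = 200
  FM03: 8 × 6 × 1 = 48
  FM04: 10 × 5 × 8 = 400
  FM05: 2 × 10 × 8 = 160
  FM06: 5 × 7 × 5 = 175
  FM07: 5 × 9 × 10 = 450
  FM08: 9 × 9 × 4 = 324
After action: FM07 → 5 × 1 × 10 = 50.
Revised RPNs: FM04=400, FM08=324, FM02=200, FM06=175, FM05=160, FM01=64, FM07=50, FM03=48.
Highest is now FM04 (400).

FM04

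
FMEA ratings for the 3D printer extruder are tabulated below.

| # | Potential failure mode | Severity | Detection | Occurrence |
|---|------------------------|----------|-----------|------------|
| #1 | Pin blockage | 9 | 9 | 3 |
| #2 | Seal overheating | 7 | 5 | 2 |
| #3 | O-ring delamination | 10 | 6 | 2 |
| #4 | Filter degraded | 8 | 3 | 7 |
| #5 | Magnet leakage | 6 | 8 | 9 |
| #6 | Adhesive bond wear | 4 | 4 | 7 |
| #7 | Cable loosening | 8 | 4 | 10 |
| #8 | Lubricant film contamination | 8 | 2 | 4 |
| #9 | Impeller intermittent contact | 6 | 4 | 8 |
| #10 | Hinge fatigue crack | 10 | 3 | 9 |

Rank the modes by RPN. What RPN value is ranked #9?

70

RPN = Severity × Occurrence × Detection:
  #1: 9 × 3 × 9 = 243
  #2: 7 × 2 × 5 = 70
  #3: 10 × 2 × 6 = 120
  #4: 8 × 7 × 3 = 168
  #5: 6 × 9 × 8 = 432
  #6: 4 × 7 × 4 = 112
  #7: 8 × 10 × 4 = 320
  #8: 8 × 4 × 2 = 64
  #9: 6 × 8 × 4 = 192
  #10: 10 × 9 × 3 = 270
Sorted descending: 432, 320, 270, 243, 192, 168, 120, 112, 70, 64.
The 9th-highest RPN is 70 (#2).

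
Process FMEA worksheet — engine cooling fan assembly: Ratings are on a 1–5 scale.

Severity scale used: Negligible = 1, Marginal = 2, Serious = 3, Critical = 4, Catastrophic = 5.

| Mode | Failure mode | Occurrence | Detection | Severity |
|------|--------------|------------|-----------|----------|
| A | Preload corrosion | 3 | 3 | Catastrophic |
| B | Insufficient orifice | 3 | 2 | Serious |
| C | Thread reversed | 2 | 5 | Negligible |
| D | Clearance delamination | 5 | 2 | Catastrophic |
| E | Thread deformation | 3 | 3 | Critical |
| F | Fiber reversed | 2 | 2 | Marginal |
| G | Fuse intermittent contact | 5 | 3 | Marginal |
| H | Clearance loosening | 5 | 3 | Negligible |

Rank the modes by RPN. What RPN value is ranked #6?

15

RPN = Severity × Occurrence × Detection:
  A: 5 × 3 × 3 = 45
  B: 3 × 3 × 2 = 18
  C: 1 × 2 × 5 = 10
  D: 5 × 5 × 2 = 50
  E: 4 × 3 × 3 = 36
  F: 2 × 2 × 2 = 8
  G: 2 × 5 × 3 = 30
  H: 1 × 5 × 3 = 15
Sorted descending: 50, 45, 36, 30, 18, 15, 10, 8.
The sixth-highest RPN is 15 (H).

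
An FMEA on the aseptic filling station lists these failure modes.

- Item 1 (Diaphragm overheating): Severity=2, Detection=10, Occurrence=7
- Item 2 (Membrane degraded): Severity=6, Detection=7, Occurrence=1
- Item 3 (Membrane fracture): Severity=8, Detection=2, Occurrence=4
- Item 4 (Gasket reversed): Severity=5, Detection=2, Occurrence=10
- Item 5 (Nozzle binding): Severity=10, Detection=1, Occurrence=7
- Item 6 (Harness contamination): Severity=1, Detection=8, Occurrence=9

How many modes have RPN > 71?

3

RPN = Severity × Occurrence × Detection:
  Item 1: 2 × 7 × 10 = 140
  Item 2: 6 × 1 × 7 = 42
  Item 3: 8 × 4 × 2 = 64
  Item 4: 5 × 10 × 2 = 100
  Item 5: 10 × 7 × 1 = 70
  Item 6: 1 × 9 × 8 = 72
Modes with RPN > 71: Item 1 (140), Item 4 (100), Item 6 (72) → 3.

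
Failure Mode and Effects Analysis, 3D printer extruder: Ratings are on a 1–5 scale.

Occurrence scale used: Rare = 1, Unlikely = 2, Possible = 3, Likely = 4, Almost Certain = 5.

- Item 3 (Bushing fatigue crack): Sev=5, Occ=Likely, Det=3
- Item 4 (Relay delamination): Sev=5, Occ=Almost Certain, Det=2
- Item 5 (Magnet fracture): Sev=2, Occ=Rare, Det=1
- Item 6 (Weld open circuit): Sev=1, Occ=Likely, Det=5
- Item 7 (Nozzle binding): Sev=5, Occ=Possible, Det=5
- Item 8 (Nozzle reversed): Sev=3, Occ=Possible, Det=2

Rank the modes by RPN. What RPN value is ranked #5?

RPN = Severity × Occurrence × Detection:
  Item 3: 5 × 4 × 3 = 60
  Item 4: 5 × 5 × 2 = 50
  Item 5: 2 × 1 × 1 = 2
  Item 6: 1 × 4 × 5 = 20
  Item 7: 5 × 3 × 5 = 75
  Item 8: 3 × 3 × 2 = 18
Sorted descending: 75, 60, 50, 20, 18, 2.
The fifth-highest RPN is 18 (Item 8).

18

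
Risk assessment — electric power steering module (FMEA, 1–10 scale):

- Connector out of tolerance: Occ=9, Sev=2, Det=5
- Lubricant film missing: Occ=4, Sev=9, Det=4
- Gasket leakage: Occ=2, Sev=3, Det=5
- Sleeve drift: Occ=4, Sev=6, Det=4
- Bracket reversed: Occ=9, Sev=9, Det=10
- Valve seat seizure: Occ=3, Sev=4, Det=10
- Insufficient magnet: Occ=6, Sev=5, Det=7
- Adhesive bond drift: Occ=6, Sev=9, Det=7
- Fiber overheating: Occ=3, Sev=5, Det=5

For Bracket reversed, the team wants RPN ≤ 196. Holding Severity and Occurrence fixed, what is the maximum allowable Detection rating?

Bracket reversed: S=9, O=9, D=10 → current RPN = 810.
Fixed product = 81. Need 81 × D ≤ 196, so D ≤ 196/81 = 2.42.
Maximum integer Detection rating = 2 (gives RPN 162; D=3 would give 243 > 196).

2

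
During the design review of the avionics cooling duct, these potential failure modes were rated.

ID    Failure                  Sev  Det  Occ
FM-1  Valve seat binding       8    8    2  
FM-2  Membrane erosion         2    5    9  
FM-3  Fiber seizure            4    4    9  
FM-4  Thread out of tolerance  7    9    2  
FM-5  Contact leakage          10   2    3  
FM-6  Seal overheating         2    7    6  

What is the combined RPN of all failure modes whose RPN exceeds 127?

RPN = Severity × Occurrence × Detection:
  FM-1: 8 × 2 × 8 = 128
  FM-2: 2 × 9 × 5 = 90
  FM-3: 4 × 9 × 4 = 144
  FM-4: 7 × 2 × 9 = 126
  FM-5: 10 × 3 × 2 = 60
  FM-6: 2 × 6 × 7 = 84
RPN > 127: FM-1 (128), FM-3 (144).
Sum: 128 + 144 = 272.

272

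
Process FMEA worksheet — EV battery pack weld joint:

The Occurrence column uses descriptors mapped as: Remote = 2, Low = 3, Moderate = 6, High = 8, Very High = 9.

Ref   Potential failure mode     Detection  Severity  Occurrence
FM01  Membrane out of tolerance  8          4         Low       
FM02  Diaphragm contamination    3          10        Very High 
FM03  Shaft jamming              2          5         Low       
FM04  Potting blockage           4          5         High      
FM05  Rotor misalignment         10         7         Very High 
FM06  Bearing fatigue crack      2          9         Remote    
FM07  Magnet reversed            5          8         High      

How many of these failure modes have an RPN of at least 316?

RPN = Severity × Occurrence × Detection:
  FM01: 4 × 3 × 8 = 96
  FM02: 10 × 9 × 3 = 270
  FM03: 5 × 3 × 2 = 30
  FM04: 5 × 8 × 4 = 160
  FM05: 7 × 9 × 10 = 630
  FM06: 9 × 2 × 2 = 36
  FM07: 8 × 8 × 5 = 320
Modes with RPN ≥ 316: FM05 (630), FM07 (320) → 2.

2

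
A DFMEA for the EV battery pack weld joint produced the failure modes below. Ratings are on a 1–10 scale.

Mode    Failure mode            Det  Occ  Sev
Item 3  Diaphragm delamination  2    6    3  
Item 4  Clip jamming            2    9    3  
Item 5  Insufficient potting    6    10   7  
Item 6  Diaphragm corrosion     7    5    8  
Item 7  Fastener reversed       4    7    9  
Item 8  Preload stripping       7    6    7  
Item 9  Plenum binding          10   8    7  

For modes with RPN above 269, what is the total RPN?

1554

RPN = Severity × Occurrence × Detection:
  Item 3: 3 × 6 × 2 = 36
  Item 4: 3 × 9 × 2 = 54
  Item 5: 7 × 10 × 6 = 420
  Item 6: 8 × 5 × 7 = 280
  Item 7: 9 × 7 × 4 = 252
  Item 8: 7 × 6 × 7 = 294
  Item 9: 7 × 8 × 10 = 560
RPN > 269: Item 5 (420), Item 6 (280), Item 8 (294), Item 9 (560).
Sum: 420 + 280 + 294 + 560 = 1554.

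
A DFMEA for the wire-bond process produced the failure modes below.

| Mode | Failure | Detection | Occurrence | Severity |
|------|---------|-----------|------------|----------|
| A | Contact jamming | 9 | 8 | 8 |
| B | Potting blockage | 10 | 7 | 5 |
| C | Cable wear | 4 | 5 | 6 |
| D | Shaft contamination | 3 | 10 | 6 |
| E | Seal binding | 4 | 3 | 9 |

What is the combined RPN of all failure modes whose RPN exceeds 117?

1226

RPN = Severity × Occurrence × Detection:
  A: 8 × 8 × 9 = 576
  B: 5 × 7 × 10 = 350
  C: 6 × 5 × 4 = 120
  D: 6 × 10 × 3 = 180
  E: 9 × 3 × 4 = 108
RPN > 117: A (576), B (350), C (120), D (180).
Sum: 576 + 350 + 120 + 180 = 1226.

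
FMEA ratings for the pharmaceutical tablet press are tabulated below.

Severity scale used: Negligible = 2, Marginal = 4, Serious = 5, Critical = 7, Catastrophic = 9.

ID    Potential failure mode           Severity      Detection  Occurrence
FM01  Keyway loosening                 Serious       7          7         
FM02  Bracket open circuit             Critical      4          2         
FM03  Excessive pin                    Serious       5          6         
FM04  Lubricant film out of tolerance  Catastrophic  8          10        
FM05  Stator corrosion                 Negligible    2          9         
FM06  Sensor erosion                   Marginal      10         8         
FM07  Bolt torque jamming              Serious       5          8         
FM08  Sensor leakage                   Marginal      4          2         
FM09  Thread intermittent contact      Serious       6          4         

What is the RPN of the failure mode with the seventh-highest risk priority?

56

RPN = Severity × Occurrence × Detection:
  FM01: 5 × 7 × 7 = 245
  FM02: 7 × 2 × 4 = 56
  FM03: 5 × 6 × 5 = 150
  FM04: 9 × 10 × 8 = 720
  FM05: 2 × 9 × 2 = 36
  FM06: 4 × 8 × 10 = 320
  FM07: 5 × 8 × 5 = 200
  FM08: 4 × 2 × 4 = 32
  FM09: 5 × 4 × 6 = 120
Sorted descending: 720, 320, 245, 200, 150, 120, 56, 36, 32.
The seventh-highest RPN is 56 (FM02).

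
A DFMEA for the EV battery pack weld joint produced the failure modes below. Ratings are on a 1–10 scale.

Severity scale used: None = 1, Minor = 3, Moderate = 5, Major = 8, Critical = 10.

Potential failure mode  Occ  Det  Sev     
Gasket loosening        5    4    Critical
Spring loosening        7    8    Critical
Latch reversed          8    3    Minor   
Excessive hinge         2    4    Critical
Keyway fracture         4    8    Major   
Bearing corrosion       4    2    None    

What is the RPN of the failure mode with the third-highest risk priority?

200

RPN = Severity × Occurrence × Detection:
  Gasket loosening: 10 × 5 × 4 = 200
  Spring loosening: 10 × 7 × 8 = 560
  Latch reversed: 3 × 8 × 3 = 72
  Excessive hinge: 10 × 2 × 4 = 80
  Keyway fracture: 8 × 4 × 8 = 256
  Bearing corrosion: 1 × 4 × 2 = 8
Sorted descending: 560, 256, 200, 80, 72, 8.
The third-highest RPN is 200 (Gasket loosening).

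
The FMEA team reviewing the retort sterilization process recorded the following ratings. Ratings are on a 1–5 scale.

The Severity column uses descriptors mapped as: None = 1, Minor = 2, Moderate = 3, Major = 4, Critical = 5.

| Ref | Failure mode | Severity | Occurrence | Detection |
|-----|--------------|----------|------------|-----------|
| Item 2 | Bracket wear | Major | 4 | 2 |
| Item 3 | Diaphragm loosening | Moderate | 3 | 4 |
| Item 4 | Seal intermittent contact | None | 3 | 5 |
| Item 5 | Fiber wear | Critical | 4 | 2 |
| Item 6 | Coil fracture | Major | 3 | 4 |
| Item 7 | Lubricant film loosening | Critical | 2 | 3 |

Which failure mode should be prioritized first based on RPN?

RPN = Severity × Occurrence × Detection:
  Item 2: 4 × 4 × 2 = 32
  Item 3: 3 × 3 × 4 = 36
  Item 4: 1 × 3 × 5 = 15
  Item 5: 5 × 4 × 2 = 40
  Item 6: 4 × 3 × 4 = 48
  Item 7: 5 × 2 × 3 = 30
Highest RPN is 48 → Item 6.

Item 6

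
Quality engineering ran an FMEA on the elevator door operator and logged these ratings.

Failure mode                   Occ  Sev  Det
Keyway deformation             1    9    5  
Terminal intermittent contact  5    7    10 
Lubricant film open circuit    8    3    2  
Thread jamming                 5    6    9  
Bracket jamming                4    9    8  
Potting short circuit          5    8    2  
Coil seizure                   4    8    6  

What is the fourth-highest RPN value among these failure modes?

192

RPN = Severity × Occurrence × Detection:
  Keyway deformation: 9 × 1 × 5 = 45
  Terminal intermittent contact: 7 × 5 × 10 = 350
  Lubricant film open circuit: 3 × 8 × 2 = 48
  Thread jamming: 6 × 5 × 9 = 270
  Bracket jamming: 9 × 4 × 8 = 288
  Potting short circuit: 8 × 5 × 2 = 80
  Coil seizure: 8 × 4 × 6 = 192
Sorted descending: 350, 288, 270, 192, 80, 48, 45.
The fourth-highest RPN is 192 (Coil seizure).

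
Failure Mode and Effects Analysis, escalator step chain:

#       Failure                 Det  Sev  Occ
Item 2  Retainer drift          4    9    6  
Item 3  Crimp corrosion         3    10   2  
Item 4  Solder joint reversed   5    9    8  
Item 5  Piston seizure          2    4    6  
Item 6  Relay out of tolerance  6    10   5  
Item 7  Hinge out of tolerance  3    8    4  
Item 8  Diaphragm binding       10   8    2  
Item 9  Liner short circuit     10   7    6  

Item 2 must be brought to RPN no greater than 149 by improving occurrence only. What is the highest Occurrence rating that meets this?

Item 2: S=9, O=6, D=4 → current RPN = 216.
Fixed product = 36. Need 36 × O ≤ 149, so O ≤ 149/36 = 4.14.
Maximum integer Occurrence rating = 4 (gives RPN 144; O=5 would give 180 > 149).

4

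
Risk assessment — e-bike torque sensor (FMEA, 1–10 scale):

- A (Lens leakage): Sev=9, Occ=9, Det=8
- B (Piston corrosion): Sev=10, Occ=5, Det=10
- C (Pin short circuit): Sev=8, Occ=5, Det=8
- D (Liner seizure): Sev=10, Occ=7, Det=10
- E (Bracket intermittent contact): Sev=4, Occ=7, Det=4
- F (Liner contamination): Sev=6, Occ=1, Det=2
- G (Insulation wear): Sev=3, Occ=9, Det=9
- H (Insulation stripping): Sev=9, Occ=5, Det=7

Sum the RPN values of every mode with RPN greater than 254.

2483

RPN = Severity × Occurrence × Detection:
  A: 9 × 9 × 8 = 648
  B: 10 × 5 × 10 = 500
  C: 8 × 5 × 8 = 320
  D: 10 × 7 × 10 = 700
  E: 4 × 7 × 4 = 112
  F: 6 × 1 × 2 = 12
  G: 3 × 9 × 9 = 243
  H: 9 × 5 × 7 = 315
RPN > 254: A (648), B (500), C (320), D (700), H (315).
Sum: 648 + 500 + 320 + 700 + 315 = 2483.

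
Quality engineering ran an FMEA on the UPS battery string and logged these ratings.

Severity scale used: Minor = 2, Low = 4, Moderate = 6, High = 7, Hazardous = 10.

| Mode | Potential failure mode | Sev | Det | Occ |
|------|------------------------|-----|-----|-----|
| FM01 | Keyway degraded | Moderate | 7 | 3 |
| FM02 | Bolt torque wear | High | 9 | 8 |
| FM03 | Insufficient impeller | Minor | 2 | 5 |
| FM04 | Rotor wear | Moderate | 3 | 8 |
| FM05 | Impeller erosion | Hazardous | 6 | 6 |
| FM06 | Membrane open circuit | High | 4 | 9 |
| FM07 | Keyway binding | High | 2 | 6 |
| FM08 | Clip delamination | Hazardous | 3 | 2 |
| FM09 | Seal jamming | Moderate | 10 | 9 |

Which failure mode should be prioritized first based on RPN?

FM09

RPN = Severity × Occurrence × Detection:
  FM01: 6 × 3 × 7 = 126
  FM02: 7 × 8 × 9 = 504
  FM03: 2 × 5 × 2 = 20
  FM04: 6 × 8 × 3 = 144
  FM05: 10 × 6 × 6 = 360
  FM06: 7 × 9 × 4 = 252
  FM07: 7 × 6 × 2 = 84
  FM08: 10 × 2 × 3 = 60
  FM09: 6 × 9 × 10 = 540
Highest RPN is 540 → FM09.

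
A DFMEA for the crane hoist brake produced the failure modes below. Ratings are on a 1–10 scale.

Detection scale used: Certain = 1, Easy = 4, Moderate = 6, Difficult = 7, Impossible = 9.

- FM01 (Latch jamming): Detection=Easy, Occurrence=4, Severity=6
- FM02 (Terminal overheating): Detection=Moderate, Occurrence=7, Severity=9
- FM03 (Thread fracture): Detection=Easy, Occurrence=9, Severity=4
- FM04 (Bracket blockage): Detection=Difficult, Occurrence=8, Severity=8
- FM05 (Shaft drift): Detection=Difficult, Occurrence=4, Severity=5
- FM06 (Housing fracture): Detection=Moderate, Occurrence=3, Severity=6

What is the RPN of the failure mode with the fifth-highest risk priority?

108

RPN = Severity × Occurrence × Detection:
  FM01: 6 × 4 × 4 = 96
  FM02: 9 × 7 × 6 = 378
  FM03: 4 × 9 × 4 = 144
  FM04: 8 × 8 × 7 = 448
  FM05: 5 × 4 × 7 = 140
  FM06: 6 × 3 × 6 = 108
Sorted descending: 448, 378, 144, 140, 108, 96.
The fifth-highest RPN is 108 (FM06).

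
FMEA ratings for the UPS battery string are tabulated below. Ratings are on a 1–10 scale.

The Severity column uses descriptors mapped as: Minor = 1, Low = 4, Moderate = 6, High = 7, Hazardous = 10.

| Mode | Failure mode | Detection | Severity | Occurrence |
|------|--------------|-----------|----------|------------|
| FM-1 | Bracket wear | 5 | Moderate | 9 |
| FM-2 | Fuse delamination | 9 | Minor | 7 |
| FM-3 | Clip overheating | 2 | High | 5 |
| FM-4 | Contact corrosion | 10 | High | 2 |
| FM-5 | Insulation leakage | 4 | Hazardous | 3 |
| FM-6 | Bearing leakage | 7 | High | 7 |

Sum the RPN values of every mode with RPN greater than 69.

RPN = Severity × Occurrence × Detection:
  FM-1: 6 × 9 × 5 = 270
  FM-2: 1 × 7 × 9 = 63
  FM-3: 7 × 5 × 2 = 70
  FM-4: 7 × 2 × 10 = 140
  FM-5: 10 × 3 × 4 = 120
  FM-6: 7 × 7 × 7 = 343
RPN > 69: FM-1 (270), FM-3 (70), FM-4 (140), FM-5 (120), FM-6 (343).
Sum: 270 + 70 + 140 + 120 + 343 = 943.

943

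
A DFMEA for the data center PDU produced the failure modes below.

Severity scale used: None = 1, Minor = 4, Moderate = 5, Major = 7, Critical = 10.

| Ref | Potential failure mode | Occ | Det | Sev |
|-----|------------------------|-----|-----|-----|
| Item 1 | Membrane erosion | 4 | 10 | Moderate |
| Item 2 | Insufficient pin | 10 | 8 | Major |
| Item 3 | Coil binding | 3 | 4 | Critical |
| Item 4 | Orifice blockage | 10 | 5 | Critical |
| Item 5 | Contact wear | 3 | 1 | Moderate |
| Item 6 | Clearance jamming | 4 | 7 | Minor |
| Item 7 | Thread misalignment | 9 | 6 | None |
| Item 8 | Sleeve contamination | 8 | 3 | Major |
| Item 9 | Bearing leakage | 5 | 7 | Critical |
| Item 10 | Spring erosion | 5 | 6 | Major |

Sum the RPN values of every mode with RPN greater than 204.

1620

RPN = Severity × Occurrence × Detection:
  Item 1: 5 × 4 × 10 = 200
  Item 2: 7 × 10 × 8 = 560
  Item 3: 10 × 3 × 4 = 120
  Item 4: 10 × 10 × 5 = 500
  Item 5: 5 × 3 × 1 = 15
  Item 6: 4 × 4 × 7 = 112
  Item 7: 1 × 9 × 6 = 54
  Item 8: 7 × 8 × 3 = 168
  Item 9: 10 × 5 × 7 = 350
  Item 10: 7 × 5 × 6 = 210
RPN > 204: Item 2 (560), Item 4 (500), Item 9 (350), Item 10 (210).
Sum: 560 + 500 + 350 + 210 = 1620.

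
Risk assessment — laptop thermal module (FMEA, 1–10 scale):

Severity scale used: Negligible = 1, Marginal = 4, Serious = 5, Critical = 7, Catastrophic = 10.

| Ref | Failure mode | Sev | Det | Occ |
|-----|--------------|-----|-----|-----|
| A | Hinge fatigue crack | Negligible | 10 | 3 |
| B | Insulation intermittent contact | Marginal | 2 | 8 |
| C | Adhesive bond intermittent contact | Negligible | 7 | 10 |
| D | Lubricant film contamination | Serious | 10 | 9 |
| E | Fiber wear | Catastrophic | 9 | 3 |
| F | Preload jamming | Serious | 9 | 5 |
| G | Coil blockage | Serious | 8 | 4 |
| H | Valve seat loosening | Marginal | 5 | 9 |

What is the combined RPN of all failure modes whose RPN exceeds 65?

RPN = Severity × Occurrence × Detection:
  A: 1 × 3 × 10 = 30
  B: 4 × 8 × 2 = 64
  C: 1 × 10 × 7 = 70
  D: 5 × 9 × 10 = 450
  E: 10 × 3 × 9 = 270
  F: 5 × 5 × 9 = 225
  G: 5 × 4 × 8 = 160
  H: 4 × 9 × 5 = 180
RPN > 65: C (70), D (450), E (270), F (225), G (160), H (180).
Sum: 70 + 450 + 270 + 225 + 160 + 180 = 1355.

1355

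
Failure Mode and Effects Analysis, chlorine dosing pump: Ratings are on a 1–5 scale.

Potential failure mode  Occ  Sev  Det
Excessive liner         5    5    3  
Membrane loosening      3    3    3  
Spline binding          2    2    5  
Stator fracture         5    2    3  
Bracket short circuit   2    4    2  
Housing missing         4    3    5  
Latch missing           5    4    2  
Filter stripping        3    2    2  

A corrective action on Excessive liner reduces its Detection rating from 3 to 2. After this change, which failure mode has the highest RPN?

Housing missing

RPN = Severity × Occurrence × Detection:
  Excessive liner: 5 × 5 × 3 = 75
  Membrane loosening: 3 × 3 × 3 = 27
  Spline binding: 2 × 2 × 5 = 20
  Stator fracture: 2 × 5 × 3 = 30
  Bracket short circuit: 4 × 2 × 2 = 16
  Housing missing: 3 × 4 × 5 = 60
  Latch missing: 4 × 5 × 2 = 40
  Filter stripping: 2 × 3 × 2 = 12
After action: Excessive liner → 5 × 5 × 2 = 50.
Revised RPNs: Housing missing=60, Excessive liner=50, Latch missing=40, Stator fracture=30, Membrane loosening=27, Spline binding=20, Bracket short circuit=16, Filter stripping=12.
Highest is now Housing missing (60).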